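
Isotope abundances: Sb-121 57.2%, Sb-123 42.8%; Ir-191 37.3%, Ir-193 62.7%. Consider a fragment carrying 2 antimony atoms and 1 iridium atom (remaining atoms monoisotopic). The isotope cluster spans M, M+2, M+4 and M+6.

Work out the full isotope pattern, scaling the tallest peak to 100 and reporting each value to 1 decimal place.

31.5 : 100.0 : 96.8 : 29.6

Antimony pattern (n=2): 0.327184 : 0.489632 : 0.183184
Iridium pattern (n=1): 0.3730 : 0.6270
Convolve the two distributions (both contribute in 2-u steps):
  M: 0.327184×0.3730 = 0.122040
  M+2: 0.327184×0.6270 + 0.489632×0.3730 = 0.387777
  M+4: 0.489632×0.6270 + 0.183184×0.3730 = 0.375327
  M+6: 0.183184×0.6270 = 0.114856
Scale to base peak (0.387777) = 100: 31.5 : 100.0 : 96.8 : 29.6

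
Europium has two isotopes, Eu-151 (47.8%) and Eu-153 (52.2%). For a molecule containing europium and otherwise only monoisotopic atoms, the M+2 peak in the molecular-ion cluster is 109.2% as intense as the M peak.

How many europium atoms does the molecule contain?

1

For n independent Eu atoms, I(M+2)/I(M) = n · (abundance Eu-153) / (abundance Eu-151) = n · 0.522/0.478.
n = 1.092 × 0.478/0.522 = 1.00 ≈ 1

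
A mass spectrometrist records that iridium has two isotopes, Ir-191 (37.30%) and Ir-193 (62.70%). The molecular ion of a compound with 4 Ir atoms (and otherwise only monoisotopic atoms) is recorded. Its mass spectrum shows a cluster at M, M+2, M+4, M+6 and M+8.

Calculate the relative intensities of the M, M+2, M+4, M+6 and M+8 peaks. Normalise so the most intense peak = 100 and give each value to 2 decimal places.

The 4 Ir atoms are independent, so intensities follow the terms of (0.3730 + 0.6270)^4.
P(M) = 0.3730^4 = 0.019357
P(M+2) = 4 × 0.3730^3 × 0.6270^1 = 0.130153
P(M+4) = 6 × 0.3730^2 × 0.6270^2 = 0.328174
P(M+6) = 4 × 0.3730^1 × 0.6270^3 = 0.367766
P(M+8) = 0.6270^4 = 0.154550
The M+6 peak is largest (0.367766); scaling to 100 gives 5.26 : 35.39 : 89.23 : 100.00 : 42.02.

5.26 : 35.39 : 89.23 : 100.00 : 42.02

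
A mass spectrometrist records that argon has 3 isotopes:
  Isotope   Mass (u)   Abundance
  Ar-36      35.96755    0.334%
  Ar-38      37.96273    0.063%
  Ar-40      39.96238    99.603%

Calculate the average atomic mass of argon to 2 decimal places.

39.95 u

Weight each isotope mass by its fractional abundance: 0.00334 × 35.96755 + 0.00063 × 37.96273 + 0.99603 × 39.96238
= 0.120132 + 0.023917 + 39.803729 = 39.947778 u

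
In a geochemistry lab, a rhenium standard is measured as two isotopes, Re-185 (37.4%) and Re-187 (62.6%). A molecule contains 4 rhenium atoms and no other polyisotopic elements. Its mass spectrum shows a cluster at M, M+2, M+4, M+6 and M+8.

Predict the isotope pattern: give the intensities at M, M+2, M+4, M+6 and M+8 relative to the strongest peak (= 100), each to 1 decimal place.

5.3 : 35.7 : 89.6 : 100.0 : 41.8

The 4 Re atoms are independent, so intensities follow the terms of (0.374 + 0.626)^4.
P(M) = 0.374^4 = 0.019565
P(M+2) = 4 × 0.374^3 × 0.626^1 = 0.130993
P(M+4) = 6 × 0.374^2 × 0.626^2 = 0.328884
P(M+6) = 4 × 0.374^1 × 0.626^3 = 0.366990
P(M+8) = 0.626^4 = 0.153567
The M+6 peak is largest (0.366990); scaling to 100 gives 5.3 : 35.7 : 89.6 : 100.0 : 41.8.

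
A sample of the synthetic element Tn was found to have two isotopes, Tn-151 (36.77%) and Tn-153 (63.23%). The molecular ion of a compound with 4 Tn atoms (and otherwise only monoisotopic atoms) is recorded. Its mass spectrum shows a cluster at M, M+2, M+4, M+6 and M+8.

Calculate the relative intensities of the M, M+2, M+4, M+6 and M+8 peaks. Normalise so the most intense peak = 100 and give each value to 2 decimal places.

The 4 Tn atoms are independent, so intensities follow the terms of (0.3677 + 0.6323)^4.
P(M) = 0.3677^4 = 0.018280
P(M+2) = 4 × 0.3677^3 × 0.6323^1 = 0.125737
P(M+4) = 6 × 0.3677^2 × 0.6323^2 = 0.324328
P(M+6) = 4 × 0.3677^1 × 0.6323^3 = 0.371812
P(M+8) = 0.6323^4 = 0.159843
The M+6 peak is largest (0.371812); scaling to 100 gives 4.92 : 33.82 : 87.23 : 100.00 : 42.99.

4.92 : 33.82 : 87.23 : 100.00 : 42.99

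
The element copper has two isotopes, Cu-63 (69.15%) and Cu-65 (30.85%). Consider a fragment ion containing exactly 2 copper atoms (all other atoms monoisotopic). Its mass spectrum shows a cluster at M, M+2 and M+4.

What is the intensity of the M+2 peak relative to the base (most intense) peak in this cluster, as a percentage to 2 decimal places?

Binomial terms of (0.6915 + 0.3085)^2: M 0.4782, M+2 0.4267, M+4 0.0952 → M is the base peak.
P(M) = C(2,0) × 0.6915^2 × 0.3085^0 = 1 × 0.47817225 × 1.0000 = 0.478172 (base)
P(M+2) = C(2,1) × 0.6915^1 × 0.3085^1 = 2 × 0.6915 × 0.3085 = 0.426656
Relative intensity = 0.426656 / 0.478172 × 100 = 89.23

89.23%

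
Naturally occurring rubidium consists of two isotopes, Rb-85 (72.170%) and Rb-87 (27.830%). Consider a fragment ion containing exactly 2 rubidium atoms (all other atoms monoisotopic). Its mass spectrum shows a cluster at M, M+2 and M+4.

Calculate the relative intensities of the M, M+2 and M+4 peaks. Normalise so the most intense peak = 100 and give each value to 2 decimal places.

100.00 : 77.12 : 14.87

Expanding (0.72170 + 0.27830)^2:
P(M) = 0.72170^2 = 0.520851
P(M+2) = 2 × 0.72170^1 × 0.27830^1 = 0.401698
P(M+4) = 0.27830^2 = 0.077451
The M peak is largest (0.520851); scaling to 100 gives 100.00 : 77.12 : 14.87.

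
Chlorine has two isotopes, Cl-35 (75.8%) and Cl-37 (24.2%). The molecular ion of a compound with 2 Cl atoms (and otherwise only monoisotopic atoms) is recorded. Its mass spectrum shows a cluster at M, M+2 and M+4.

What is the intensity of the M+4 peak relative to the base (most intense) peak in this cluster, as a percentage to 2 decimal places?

10.19%

Binomial terms of (0.758 + 0.242)^2: M 0.5746, M+2 0.3669, M+4 0.0586 → M is the base peak.
P(M) = C(2,0) × 0.758^2 × 0.242^0 = 1 × 0.574564 × 1.0000 = 0.574564 (base)
P(M+4) = C(2,2) × 0.758^0 × 0.242^2 = 1 × 1.0000 × 0.058564 = 0.058564
Relative intensity = 0.058564 / 0.574564 × 100 = 10.19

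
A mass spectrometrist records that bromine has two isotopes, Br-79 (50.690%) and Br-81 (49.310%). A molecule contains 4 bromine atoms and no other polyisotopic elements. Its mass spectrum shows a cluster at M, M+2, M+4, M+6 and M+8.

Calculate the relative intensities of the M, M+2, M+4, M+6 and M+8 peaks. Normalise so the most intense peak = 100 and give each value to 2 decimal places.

17.61 : 68.53 : 100.00 : 64.85 : 15.77

The 4 Br atoms are independent, so intensities follow the terms of (0.50690 + 0.49310)^4.
P(M) = 0.50690^4 = 0.066022
P(M+2) = 4 × 0.50690^3 × 0.49310^1 = 0.256899
P(M+4) = 6 × 0.50690^2 × 0.49310^2 = 0.374857
P(M+6) = 4 × 0.50690^1 × 0.49310^3 = 0.243101
P(M+8) = 0.49310^4 = 0.059121
The M+4 peak is largest (0.374857); scaling to 100 gives 17.61 : 68.53 : 100.00 : 64.85 : 15.77.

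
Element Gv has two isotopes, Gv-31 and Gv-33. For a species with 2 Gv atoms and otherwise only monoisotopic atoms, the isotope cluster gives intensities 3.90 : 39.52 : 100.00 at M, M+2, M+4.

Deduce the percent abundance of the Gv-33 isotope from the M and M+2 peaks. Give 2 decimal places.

If p is the fraction of Gv that is Gv-31, then I(M+2)/I(M) = [C(2,1)·p^1·(1−p)] / p^2 = 2·(1−p)/p = 39.52/3.90 = 10.1333
(1−p)/p = 10.1333/2 = 5.0667  ⇒  p = 1/(1 + 5.0667) = 0.1648
Gv-31: 16.48%, Gv-33: 83.52%.

83.52%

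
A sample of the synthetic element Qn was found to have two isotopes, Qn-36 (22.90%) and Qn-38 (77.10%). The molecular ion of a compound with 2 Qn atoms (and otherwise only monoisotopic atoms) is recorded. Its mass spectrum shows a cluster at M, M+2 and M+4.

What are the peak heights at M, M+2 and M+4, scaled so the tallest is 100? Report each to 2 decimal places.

8.82 : 59.40 : 100.00

The 2 Qn atoms are independent, so intensities follow the terms of (0.2290 + 0.7710)^2.
P(M) = 0.2290^2 = 0.052441
P(M+2) = 2 × 0.2290^1 × 0.7710^1 = 0.353118
P(M+4) = 0.7710^2 = 0.594441
The M+4 peak is largest (0.594441); scaling to 100 gives 8.82 : 59.40 : 100.00.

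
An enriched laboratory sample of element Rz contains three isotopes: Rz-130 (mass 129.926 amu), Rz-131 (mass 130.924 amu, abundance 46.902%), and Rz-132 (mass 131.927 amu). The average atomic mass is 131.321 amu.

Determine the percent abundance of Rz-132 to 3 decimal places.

Let x and y be the fractions of Rz-130 and Rz-132. Then x + y = 1 − 0.46902 = 0.53098 and 129.926x + 131.927y = 131.321 − 0.46902×130.924 = 69.91502552.
Substituting: 129.926x + 131.927(0.53098 − x) = 69.91502552
(129.926 − 131.927)x = -0.13557294  ⇒  x = 0.06775, y = 0.46323
Rz-130: 6.775%, Rz-132: 46.323%.

46.323%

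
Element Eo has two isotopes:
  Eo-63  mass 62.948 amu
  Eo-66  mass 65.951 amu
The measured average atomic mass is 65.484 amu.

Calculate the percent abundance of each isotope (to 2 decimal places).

Let x be the fractional abundance of Eo-63; then Eo-66 has abundance 1 − x.
62.948·x + 65.951·(1 − x) = 65.484
(62.948 − 65.951)·x = 65.484 − 65.951
x = -0.467 / -3.003 = 0.15551 → 15.55% Eo-63, 84.45% Eo-66.

Eo-63: 15.55%, Eo-66: 84.45%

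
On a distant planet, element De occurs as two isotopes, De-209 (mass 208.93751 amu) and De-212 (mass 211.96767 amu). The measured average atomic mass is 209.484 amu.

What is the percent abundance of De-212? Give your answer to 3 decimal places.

18.035%

With x = fraction of De-209 (so De-212 is 1 − x):
208.93751·x + 211.96767·(1 − x) = 209.484
(208.93751 − 211.96767)·x = 209.484 − 211.96767
x = -2.48367 / -3.03016 = 0.81965 → 81.965% De-209, 18.035% De-212.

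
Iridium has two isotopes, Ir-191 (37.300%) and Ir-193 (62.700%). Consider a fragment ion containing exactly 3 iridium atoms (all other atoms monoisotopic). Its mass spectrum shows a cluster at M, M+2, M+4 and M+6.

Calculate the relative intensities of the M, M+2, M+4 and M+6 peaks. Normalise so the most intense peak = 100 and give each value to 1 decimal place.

11.8 : 59.5 : 100.0 : 56.0

The 3 Ir atoms are independent, so intensities follow the terms of (0.37300 + 0.62700)^3.
P(M) = 0.37300^3 = 0.051895
P(M+2) = 3 × 0.37300^2 × 0.62700^1 = 0.261702
P(M+4) = 3 × 0.37300^1 × 0.62700^2 = 0.439911
P(M+6) = 0.62700^3 = 0.246492
The M+4 peak is largest (0.439911); scaling to 100 gives 11.8 : 59.5 : 100.0 : 56.0.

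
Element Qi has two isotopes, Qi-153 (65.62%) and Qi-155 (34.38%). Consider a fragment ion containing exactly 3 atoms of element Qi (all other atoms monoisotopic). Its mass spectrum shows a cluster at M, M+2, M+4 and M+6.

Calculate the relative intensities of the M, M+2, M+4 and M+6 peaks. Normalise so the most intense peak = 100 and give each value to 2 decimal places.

63.62 : 100.00 : 52.39 : 9.15

The 3 Qi atoms are independent, so intensities follow the terms of (0.6562 + 0.3438)^3.
P(M) = 0.6562^3 = 0.282559
P(M+2) = 3 × 0.6562^2 × 0.3438^1 = 0.444119
P(M+4) = 3 × 0.6562^1 × 0.3438^2 = 0.232685
P(M+6) = 0.3438^3 = 0.040637
The M+2 peak is largest (0.444119); scaling to 100 gives 63.62 : 100.00 : 52.39 : 9.15.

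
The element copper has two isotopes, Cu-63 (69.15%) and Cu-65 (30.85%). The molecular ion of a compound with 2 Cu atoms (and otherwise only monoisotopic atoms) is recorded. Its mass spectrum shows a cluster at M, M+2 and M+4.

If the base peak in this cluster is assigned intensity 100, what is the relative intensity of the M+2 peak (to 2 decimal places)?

Binomial terms of (0.6915 + 0.3085)^2: M 0.4782, M+2 0.4267, M+4 0.0952 → M is the base peak.
P(M) = C(2,0) × 0.6915^2 × 0.3085^0 = 1 × 0.47817225 × 1.0000 = 0.478172 (base)
P(M+2) = C(2,1) × 0.6915^1 × 0.3085^1 = 2 × 0.6915 × 0.3085 = 0.426656
Relative intensity = 0.426656 / 0.478172 × 100 = 89.23

89.23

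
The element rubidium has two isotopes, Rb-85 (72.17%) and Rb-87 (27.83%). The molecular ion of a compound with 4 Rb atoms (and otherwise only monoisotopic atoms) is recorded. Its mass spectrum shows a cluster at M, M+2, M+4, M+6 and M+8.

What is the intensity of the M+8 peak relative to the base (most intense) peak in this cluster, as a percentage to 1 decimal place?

1.4%

(0.7217 + 0.2783)^4 gives M 0.2713, M+2 0.4184, M+4 0.2420, M+6 0.0622, M+8 0.0060; the largest is M+2.
P(M+2) = C(4,1) × 0.7217^3 × 0.2783^1 = 4 × 0.37589809 × 0.2783 = 0.418450 (base)
P(M+8) = C(4,4) × 0.7217^0 × 0.2783^4 = 1 × 1.0000 × 0.00599864 = 0.005999
Relative intensity = 0.005999 / 0.418450 × 100 = 1.4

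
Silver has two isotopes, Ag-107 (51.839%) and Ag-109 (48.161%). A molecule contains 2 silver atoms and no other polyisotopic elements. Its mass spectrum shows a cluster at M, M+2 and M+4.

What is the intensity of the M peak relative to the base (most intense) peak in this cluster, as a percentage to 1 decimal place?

Term probabilities: M 0.2687, M+2 0.4993, M+4 0.2319. Base peak = M+2.
P(M+2) = C(2,1) × 0.51839^1 × 0.48161^1 = 2 × 0.51839 × 0.48161 = 0.499324 (base)
P(M) = C(2,0) × 0.51839^2 × 0.48161^0 = 1 × 0.26872819 × 1.0000 = 0.268728
Relative intensity = 0.268728 / 0.499324 × 100 = 53.8

53.8%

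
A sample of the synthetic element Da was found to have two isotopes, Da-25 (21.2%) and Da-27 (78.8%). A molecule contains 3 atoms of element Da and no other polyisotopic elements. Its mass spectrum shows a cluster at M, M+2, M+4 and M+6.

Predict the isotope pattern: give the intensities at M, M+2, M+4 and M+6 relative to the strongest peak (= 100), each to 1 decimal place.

1.9 : 21.7 : 80.7 : 100.0

Each Da atom is independently Da-25 (p = 0.212) or Da-27 (q = 0.788); the cluster is the binomial expansion (p + q)^3.
P(M) = 0.212^3 = 0.009528
P(M+2) = 3 × 0.212^2 × 0.788^1 = 0.106248
P(M+4) = 3 × 0.212^1 × 0.788^2 = 0.394920
P(M+6) = 0.788^3 = 0.489304
The M+6 peak is largest (0.489304); scaling to 100 gives 1.9 : 21.7 : 80.7 : 100.0.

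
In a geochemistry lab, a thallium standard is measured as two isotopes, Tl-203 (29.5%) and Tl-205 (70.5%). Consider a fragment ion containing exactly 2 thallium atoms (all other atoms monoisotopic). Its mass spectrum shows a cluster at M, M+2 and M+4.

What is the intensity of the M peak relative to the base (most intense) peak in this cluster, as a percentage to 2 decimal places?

17.51%

Binomial terms of (0.295 + 0.705)^2: M 0.0870, M+2 0.4160, M+4 0.4970 → M+4 is the base peak.
P(M+4) = C(2,2) × 0.295^0 × 0.705^2 = 1 × 1.0000 × 0.497025 = 0.497025 (base)
P(M) = C(2,0) × 0.295^2 × 0.705^0 = 1 × 0.087025 × 1.0000 = 0.087025
Relative intensity = 0.087025 / 0.497025 × 100 = 17.51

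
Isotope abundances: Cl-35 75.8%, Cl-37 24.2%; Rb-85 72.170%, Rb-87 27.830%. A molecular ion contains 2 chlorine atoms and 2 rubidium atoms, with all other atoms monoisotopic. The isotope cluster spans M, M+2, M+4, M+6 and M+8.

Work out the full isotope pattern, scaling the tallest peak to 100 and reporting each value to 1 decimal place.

Chlorine pattern (n=2): 0.574564 : 0.366872 : 0.058564
Rubidium pattern (n=2): 0.52085089 : 0.40169822 : 0.07745089
Convolve the two distributions (both contribute in 2-u steps):
  M: 0.574564×0.52085089 = 0.299262
  M+2: 0.574564×0.40169822 + 0.366872×0.52085089 = 0.421887
  M+4: 0.574564×0.07745089 + 0.366872×0.40169822 + 0.058564×0.52085089 = 0.222375
  M+6: 0.366872×0.07745089 + 0.058564×0.40169822 = 0.051940
  M+8: 0.058564×0.07745089 = 0.004536
Scale to base peak (0.421887) = 100: 70.9 : 100.0 : 52.7 : 12.3 : 1.1

70.9 : 100.0 : 52.7 : 12.3 : 1.1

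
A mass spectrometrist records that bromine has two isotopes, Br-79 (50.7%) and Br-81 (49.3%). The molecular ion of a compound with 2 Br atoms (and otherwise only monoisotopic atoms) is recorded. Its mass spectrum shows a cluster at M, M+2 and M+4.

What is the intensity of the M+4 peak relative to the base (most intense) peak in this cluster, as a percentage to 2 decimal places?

Term probabilities: M 0.2570, M+2 0.4999, M+4 0.2430. Base peak = M+2.
P(M+2) = C(2,1) × 0.507^1 × 0.493^1 = 2 × 0.5070 × 0.4930 = 0.499902 (base)
P(M+4) = C(2,2) × 0.507^0 × 0.493^2 = 1 × 1.0000 × 0.243049 = 0.243049
Relative intensity = 0.243049 / 0.499902 × 100 = 48.62

48.62%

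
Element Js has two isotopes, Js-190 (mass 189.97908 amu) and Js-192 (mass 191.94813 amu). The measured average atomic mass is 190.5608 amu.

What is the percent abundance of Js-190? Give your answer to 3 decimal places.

70.457%

Let x be the fractional abundance of Js-190; then Js-192 has abundance 1 − x.
189.97908·x + 191.94813·(1 − x) = 190.5608
(189.97908 − 191.94813)·x = 190.5608 − 191.94813
x = -1.38733 / -1.96905 = 0.70457 → 70.457% Js-190, 29.543% Js-192.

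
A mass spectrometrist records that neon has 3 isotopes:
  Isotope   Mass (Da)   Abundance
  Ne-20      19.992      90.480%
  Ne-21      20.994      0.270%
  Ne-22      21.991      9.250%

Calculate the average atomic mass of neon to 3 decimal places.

20.180 Da

Ar = Σ fᵢ·mᵢ = 0.90480 × 19.992 + 0.00270 × 20.994 + 0.09250 × 21.991
= 18.0888 + 0.0567 + 2.0342 = 20.1797 Da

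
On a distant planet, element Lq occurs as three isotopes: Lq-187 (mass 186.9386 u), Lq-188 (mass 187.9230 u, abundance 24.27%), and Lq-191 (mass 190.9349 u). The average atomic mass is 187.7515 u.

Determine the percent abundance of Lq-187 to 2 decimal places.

61.37%

The remaining 75.73% is split between Lq-187 (fraction x) and Lq-191 (fraction 0.7573 − x).
Substituting: 186.9386x + 190.9349(0.7573 − x) = 142.1425879
(186.9386 − 190.9349)x = -2.45241187  ⇒  x = 0.61367, y = 0.14363
Lq-187: 61.37%, Lq-191: 14.36%.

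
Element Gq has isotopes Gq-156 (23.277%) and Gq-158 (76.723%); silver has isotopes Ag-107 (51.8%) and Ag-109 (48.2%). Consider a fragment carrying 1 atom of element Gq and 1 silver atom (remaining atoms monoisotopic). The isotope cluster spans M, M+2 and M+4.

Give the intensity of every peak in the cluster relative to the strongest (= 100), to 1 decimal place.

23.7 : 100.0 : 72.6

Element Gq pattern (n=1): 0.23277 : 0.76723
Silver pattern (n=1): 0.5180 : 0.4820
Convolve the two distributions (both contribute in 2-u steps):
  M: 0.23277×0.5180 = 0.120575
  M+2: 0.23277×0.4820 + 0.76723×0.5180 = 0.509620
  M+4: 0.76723×0.4820 = 0.369805
Scale to base peak (0.509620) = 100: 23.7 : 100.0 : 72.6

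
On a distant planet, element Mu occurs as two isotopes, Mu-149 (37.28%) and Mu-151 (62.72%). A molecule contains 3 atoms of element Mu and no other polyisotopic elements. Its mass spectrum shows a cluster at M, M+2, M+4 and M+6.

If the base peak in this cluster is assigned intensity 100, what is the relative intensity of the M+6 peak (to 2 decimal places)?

Term probabilities: M 0.0518, M+2 0.2615, M+4 0.4400, M+6 0.2467. Base peak = M+4.
P(M+4) = C(3,2) × 0.3728^1 × 0.6272^2 = 3 × 0.3728 × 0.39337984 = 0.439956 (base)
P(M+6) = C(3,3) × 0.3728^0 × 0.6272^3 = 1 × 1.0000 × 0.24672784 = 0.246728
Relative intensity = 0.246728 / 0.439956 × 100 = 56.08

56.08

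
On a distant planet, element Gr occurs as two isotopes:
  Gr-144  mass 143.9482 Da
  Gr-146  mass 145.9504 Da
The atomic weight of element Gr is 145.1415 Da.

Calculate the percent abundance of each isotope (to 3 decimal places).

Gr-144: 40.401%, Gr-146: 59.599%

Let x be the fractional abundance of Gr-144; then Gr-146 has abundance 1 − x.
143.9482·x + 145.9504·(1 − x) = 145.1415
(143.9482 − 145.9504)·x = 145.1415 − 145.9504
x = -0.8089 / -2.0022 = 0.40401 → 40.401% Gr-144, 59.599% Gr-146.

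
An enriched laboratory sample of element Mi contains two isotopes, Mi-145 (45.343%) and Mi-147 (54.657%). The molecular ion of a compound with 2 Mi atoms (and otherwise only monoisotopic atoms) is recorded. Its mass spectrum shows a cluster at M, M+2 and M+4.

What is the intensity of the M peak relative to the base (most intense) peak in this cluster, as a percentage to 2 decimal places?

41.48%

Binomial terms of (0.45343 + 0.54657)^2: M 0.2056, M+2 0.4957, M+4 0.2987 → M+2 is the base peak.
P(M+2) = C(2,1) × 0.45343^1 × 0.54657^1 = 2 × 0.45343 × 0.54657 = 0.495662 (base)
P(M) = C(2,0) × 0.45343^2 × 0.54657^0 = 1 × 0.20559876 × 1.0000 = 0.205599
Relative intensity = 0.205599 / 0.495662 × 100 = 41.48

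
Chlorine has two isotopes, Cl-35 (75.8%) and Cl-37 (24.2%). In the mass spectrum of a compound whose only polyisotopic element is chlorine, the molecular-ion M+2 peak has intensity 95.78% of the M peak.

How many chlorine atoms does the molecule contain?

For n independent Cl atoms, I(M+2)/I(M) = n · (abundance Cl-37) / (abundance Cl-35) = n · 0.242/0.758.
n = 0.9578 × 0.758/0.242 = 3.00 ≈ 3

3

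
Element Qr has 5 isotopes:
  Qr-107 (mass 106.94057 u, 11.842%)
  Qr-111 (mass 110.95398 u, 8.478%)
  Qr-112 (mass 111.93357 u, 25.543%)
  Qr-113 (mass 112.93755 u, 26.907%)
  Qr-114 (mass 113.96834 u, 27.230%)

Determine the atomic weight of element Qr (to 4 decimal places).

112.0835 u

Weight each isotope mass by its fractional abundance: 0.11842 × 106.94057 + 0.08478 × 110.95398 + 0.25543 × 111.93357 + 0.26907 × 112.93755 + 0.27230 × 113.96834
= 12.663902 + 9.406678 + 28.591192 + 30.388107 + 31.033579 = 112.083458 u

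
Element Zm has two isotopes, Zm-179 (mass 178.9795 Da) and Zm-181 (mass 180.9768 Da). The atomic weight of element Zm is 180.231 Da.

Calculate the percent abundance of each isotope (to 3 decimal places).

Zm-179: 37.340%, Zm-181: 62.660%

Let x be the fractional abundance of Zm-179; then Zm-181 has abundance 1 − x.
178.9795·x + 180.9768·(1 − x) = 180.231
(178.9795 − 180.9768)·x = 180.231 − 180.9768
x = -0.7458 / -1.9973 = 0.37340 → 37.340% Zm-179, 62.660% Zm-181.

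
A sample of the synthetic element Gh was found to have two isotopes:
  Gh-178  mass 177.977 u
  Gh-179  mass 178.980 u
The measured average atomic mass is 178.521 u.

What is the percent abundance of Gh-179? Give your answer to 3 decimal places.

54.237%

With x = fraction of Gh-178 (so Gh-179 is 1 − x):
177.977·x + 178.980·(1 − x) = 178.521
(177.977 − 178.980)·x = 178.521 − 178.980
x = -0.459 / -1.003 = 0.45763 → 45.763% Gh-178, 54.237% Gh-179.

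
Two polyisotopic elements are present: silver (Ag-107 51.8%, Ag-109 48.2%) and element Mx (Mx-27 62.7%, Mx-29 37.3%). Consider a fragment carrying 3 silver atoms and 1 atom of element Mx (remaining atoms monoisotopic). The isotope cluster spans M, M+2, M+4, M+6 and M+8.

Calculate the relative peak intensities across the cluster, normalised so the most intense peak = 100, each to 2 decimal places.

Silver pattern (n=3): 0.13899183 : 0.3879965 : 0.3610315 : 0.11198017
Element Mx pattern (n=1): 0.6270 : 0.3730
Convolve the two distributions (both contribute in 2-u steps):
  M: 0.13899183×0.6270 = 0.087148
  M+2: 0.13899183×0.3730 + 0.3879965×0.6270 = 0.295118
  M+4: 0.3879965×0.3730 + 0.3610315×0.6270 = 0.371089
  M+6: 0.3610315×0.3730 + 0.11198017×0.6270 = 0.204876
  M+8: 0.11198017×0.3730 = 0.041769
Scale to base peak (0.371089) = 100: 23.48 : 79.53 : 100.00 : 55.21 : 11.26

23.48 : 79.53 : 100.00 : 55.21 : 11.26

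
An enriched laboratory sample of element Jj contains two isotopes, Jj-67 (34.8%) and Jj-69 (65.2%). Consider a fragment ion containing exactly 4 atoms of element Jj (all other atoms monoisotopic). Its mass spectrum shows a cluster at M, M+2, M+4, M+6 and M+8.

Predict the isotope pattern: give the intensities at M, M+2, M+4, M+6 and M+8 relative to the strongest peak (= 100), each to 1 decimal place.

Expanding (0.348 + 0.652)^4:
P(M) = 0.348^4 = 0.014666
P(M+2) = 4 × 0.348^3 × 0.652^1 = 0.109912
P(M+4) = 6 × 0.348^2 × 0.652^2 = 0.308891
P(M+6) = 4 × 0.348^1 × 0.652^3 = 0.385818
P(M+8) = 0.652^4 = 0.180713
The M+6 peak is largest (0.385818); scaling to 100 gives 3.8 : 28.5 : 80.1 : 100.0 : 46.8.

3.8 : 28.5 : 80.1 : 100.0 : 46.8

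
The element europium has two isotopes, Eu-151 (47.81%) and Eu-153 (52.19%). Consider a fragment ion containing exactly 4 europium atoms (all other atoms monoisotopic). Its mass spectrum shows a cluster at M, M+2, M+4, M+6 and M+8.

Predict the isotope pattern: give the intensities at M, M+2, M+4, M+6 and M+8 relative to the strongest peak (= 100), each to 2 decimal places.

13.99 : 61.07 : 100.00 : 72.77 : 19.86

Expanding (0.4781 + 0.5219)^4:
P(M) = 0.4781^4 = 0.052249
P(M+2) = 4 × 0.4781^3 × 0.5219^1 = 0.228141
P(M+4) = 6 × 0.4781^2 × 0.5219^2 = 0.373563
P(M+6) = 4 × 0.4781^1 × 0.5219^3 = 0.271857
P(M+8) = 0.5219^4 = 0.074191
The M+4 peak is largest (0.373563); scaling to 100 gives 13.99 : 61.07 : 100.00 : 72.77 : 19.86.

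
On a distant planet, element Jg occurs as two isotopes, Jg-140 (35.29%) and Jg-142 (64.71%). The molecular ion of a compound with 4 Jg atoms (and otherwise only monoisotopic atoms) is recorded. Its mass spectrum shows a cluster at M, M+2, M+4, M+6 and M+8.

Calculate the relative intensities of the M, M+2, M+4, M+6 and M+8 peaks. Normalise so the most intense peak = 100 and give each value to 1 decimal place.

The 4 Jg atoms are independent, so intensities follow the terms of (0.3529 + 0.6471)^4.
P(M) = 0.3529^4 = 0.015510
P(M+2) = 4 × 0.3529^3 × 0.6471^1 = 0.113759
P(M+4) = 6 × 0.3529^2 × 0.6471^2 = 0.312894
P(M+6) = 4 × 0.3529^1 × 0.6471^3 = 0.382495
P(M+8) = 0.6471^4 = 0.175342
The M+6 peak is largest (0.382495); scaling to 100 gives 4.1 : 29.7 : 81.8 : 100.0 : 45.8.

4.1 : 29.7 : 81.8 : 100.0 : 45.8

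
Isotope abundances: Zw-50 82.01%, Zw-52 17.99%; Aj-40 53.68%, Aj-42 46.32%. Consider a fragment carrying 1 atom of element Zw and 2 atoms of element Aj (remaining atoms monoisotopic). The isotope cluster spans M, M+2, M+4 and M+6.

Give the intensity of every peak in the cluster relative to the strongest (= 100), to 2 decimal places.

Element Zw pattern (n=1): 0.8201 : 0.1799
Element Aj pattern (n=2): 0.28815424 : 0.49729152 : 0.21455424
Convolve the two distributions (both contribute in 2-u steps):
  M: 0.8201×0.28815424 = 0.236315
  M+2: 0.8201×0.49729152 + 0.1799×0.28815424 = 0.459668
  M+4: 0.8201×0.21455424 + 0.1799×0.49729152 = 0.265419
  M+6: 0.1799×0.21455424 = 0.038598
Scale to base peak (0.459668) = 100: 51.41 : 100.00 : 57.74 : 8.40

51.41 : 100.00 : 57.74 : 8.40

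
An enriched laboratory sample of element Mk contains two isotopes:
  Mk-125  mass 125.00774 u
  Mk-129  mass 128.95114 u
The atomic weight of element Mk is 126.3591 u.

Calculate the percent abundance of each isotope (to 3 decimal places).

With x = fraction of Mk-125 (so Mk-129 is 1 − x):
125.00774·x + 128.95114·(1 − x) = 126.3591
(125.00774 − 128.95114)·x = 126.3591 − 128.95114
x = -2.59204 / -3.94340 = 0.65731 → 65.731% Mk-125, 34.269% Mk-129.

Mk-125: 65.731%, Mk-129: 34.269%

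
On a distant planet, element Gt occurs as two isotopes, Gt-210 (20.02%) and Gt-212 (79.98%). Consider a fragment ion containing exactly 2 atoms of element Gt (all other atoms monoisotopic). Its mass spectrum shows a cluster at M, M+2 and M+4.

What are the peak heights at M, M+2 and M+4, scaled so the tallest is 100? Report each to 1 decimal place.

The 2 Gt atoms are independent, so intensities follow the terms of (0.2002 + 0.7998)^2.
P(M) = 0.2002^2 = 0.040080
P(M+2) = 2 × 0.2002^1 × 0.7998^1 = 0.320240
P(M+4) = 0.7998^2 = 0.639680
The M+4 peak is largest (0.639680); scaling to 100 gives 6.3 : 50.1 : 100.0.

6.3 : 50.1 : 100.0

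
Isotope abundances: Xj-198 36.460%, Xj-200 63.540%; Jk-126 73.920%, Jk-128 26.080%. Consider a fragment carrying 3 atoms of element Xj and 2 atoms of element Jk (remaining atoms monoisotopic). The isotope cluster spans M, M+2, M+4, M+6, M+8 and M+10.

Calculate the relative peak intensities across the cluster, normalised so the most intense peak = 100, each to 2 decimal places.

7.74 : 45.91 : 100.00 : 95.73 : 37.67 : 5.10

Element Xj pattern (n=3): 0.04846743 : 0.25339719 : 0.44160333 : 0.25653205
Element Jk pattern (n=2): 0.54641664 : 0.38556672 : 0.06801664
Convolve the two distributions (both contribute in 2-u steps):
  M: 0.04846743×0.54641664 = 0.026483
  M+2: 0.04846743×0.38556672 + 0.25339719×0.54641664 = 0.157148
  M+4: 0.04846743×0.06801664 + 0.25339719×0.38556672 + 0.44160333×0.54641664 = 0.342298
  M+6: 0.25339719×0.06801664 + 0.44160333×0.38556672 + 0.25653205×0.54641664 = 0.327676
  M+8: 0.44160333×0.06801664 + 0.25653205×0.38556672 = 0.128947
  M+10: 0.25653205×0.06801664 = 0.017448
Scale to base peak (0.342298) = 100: 7.74 : 45.91 : 100.00 : 95.73 : 37.67 : 5.10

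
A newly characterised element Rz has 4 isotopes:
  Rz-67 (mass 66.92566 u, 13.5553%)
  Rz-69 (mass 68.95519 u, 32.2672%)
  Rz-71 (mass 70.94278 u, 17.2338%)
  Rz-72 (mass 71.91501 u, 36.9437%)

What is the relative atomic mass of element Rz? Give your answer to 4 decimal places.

70.1161 u

Ar = Σ fᵢ·mᵢ = 0.135553 × 66.92566 + 0.322672 × 68.95519 + 0.172338 × 70.94278 + 0.369437 × 71.91501
= 9.071974 + 22.249909 + 12.226137 + 26.568066 = 70.116086 u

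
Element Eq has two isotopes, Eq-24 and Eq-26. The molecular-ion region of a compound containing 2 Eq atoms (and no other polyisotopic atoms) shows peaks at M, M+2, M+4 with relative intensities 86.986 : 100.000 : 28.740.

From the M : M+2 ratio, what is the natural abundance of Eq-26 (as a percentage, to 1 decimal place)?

36.5%

Let p = fractional abundance of Eq-24. I(M+2)/I(M) = [C(2,1)·p^1·(1−p)] / p^2 = 2·(1−p)/p = 100.000/86.986 = 1.1496
(1−p)/p = 1.1496/2 = 0.5748  ⇒  p = 1/(1 + 0.5748) = 0.6350
Eq-24: 63.5%, Eq-26: 36.5%.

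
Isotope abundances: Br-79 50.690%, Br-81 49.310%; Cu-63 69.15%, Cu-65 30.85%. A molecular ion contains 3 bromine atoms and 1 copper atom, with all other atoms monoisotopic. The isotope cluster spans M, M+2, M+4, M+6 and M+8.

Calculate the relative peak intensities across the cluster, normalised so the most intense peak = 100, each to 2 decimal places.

Bromine pattern (n=3): 0.13024674 : 0.3801026 : 0.36975457 : 0.11989609
Copper pattern (n=1): 0.6915 : 0.3085
Convolve the two distributions (both contribute in 2-u steps):
  M: 0.13024674×0.6915 = 0.090066
  M+2: 0.13024674×0.3085 + 0.3801026×0.6915 = 0.303022
  M+4: 0.3801026×0.3085 + 0.36975457×0.6915 = 0.372947
  M+6: 0.36975457×0.3085 + 0.11989609×0.6915 = 0.196977
  M+8: 0.11989609×0.3085 = 0.036988
Scale to base peak (0.372947) = 100: 24.15 : 81.25 : 100.00 : 52.82 : 9.92

24.15 : 81.25 : 100.00 : 52.82 : 9.92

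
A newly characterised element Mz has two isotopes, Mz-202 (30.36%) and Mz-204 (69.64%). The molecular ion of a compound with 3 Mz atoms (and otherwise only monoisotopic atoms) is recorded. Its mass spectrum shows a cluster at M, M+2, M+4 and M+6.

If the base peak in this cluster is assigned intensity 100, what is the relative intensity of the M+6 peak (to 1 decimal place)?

Binomial terms of (0.3036 + 0.6964)^3: M 0.0280, M+2 0.1926, M+4 0.4417, M+6 0.3377 → M+4 is the base peak.
P(M+4) = C(3,2) × 0.3036^1 × 0.6964^2 = 3 × 0.3036 × 0.48497296 = 0.441713 (base)
P(M+6) = C(3,3) × 0.3036^0 × 0.6964^3 = 1 × 1.0000 × 0.33773517 = 0.337735
Relative intensity = 0.337735 / 0.441713 × 100 = 76.5

76.5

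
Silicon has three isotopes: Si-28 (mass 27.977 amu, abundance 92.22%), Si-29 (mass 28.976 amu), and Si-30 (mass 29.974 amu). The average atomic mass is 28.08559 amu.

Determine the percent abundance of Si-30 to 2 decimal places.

3.09%

The remaining 7.78% is split between Si-29 (fraction x) and Si-30 (fraction 0.0778 − x).
Substituting: 28.976x + 29.974(0.0778 − x) = 2.2852006
(28.976 − 29.974)x = -0.0467766  ⇒  x = 0.04687, y = 0.03093
Si-29: 4.69%, Si-30: 3.09%.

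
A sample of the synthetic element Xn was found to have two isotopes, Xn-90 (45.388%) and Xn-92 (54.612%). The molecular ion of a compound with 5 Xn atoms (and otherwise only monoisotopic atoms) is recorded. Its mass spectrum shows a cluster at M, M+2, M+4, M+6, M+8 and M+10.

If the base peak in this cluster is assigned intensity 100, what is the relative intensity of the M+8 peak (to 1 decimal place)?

60.2

Term probabilities: M 0.0193, M+2 0.1159, M+4 0.2789, M+6 0.3355, M+8 0.2019, M+10 0.0486. Base peak = M+6.
P(M+6) = C(5,3) × 0.45388^2 × 0.54612^3 = 10 × 0.20600705 × 0.16287868 = 0.335542 (base)
P(M+8) = C(5,4) × 0.45388^1 × 0.54612^4 = 5 × 0.45388 × 0.08895131 = 0.201866
Relative intensity = 0.201866 / 0.335542 × 100 = 60.2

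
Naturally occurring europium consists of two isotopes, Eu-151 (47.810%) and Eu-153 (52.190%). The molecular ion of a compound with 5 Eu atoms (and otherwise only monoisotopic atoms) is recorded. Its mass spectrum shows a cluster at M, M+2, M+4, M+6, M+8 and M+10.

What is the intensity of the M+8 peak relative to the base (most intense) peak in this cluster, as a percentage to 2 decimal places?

54.58%

Binomial terms of (0.47810 + 0.52190)^5: M 0.0250, M+2 0.1363, M+4 0.2977, M+6 0.3249, M+8 0.1774, M+10 0.0387 → M+6 is the base peak.
P(M+6) = C(5,3) × 0.47810^2 × 0.52190^3 = 10 × 0.22857961 × 0.14215492 = 0.324937 (base)
P(M+8) = C(5,4) × 0.47810^1 × 0.52190^4 = 5 × 0.4781 × 0.07419065 = 0.177353
Relative intensity = 0.177353 / 0.324937 × 100 = 54.58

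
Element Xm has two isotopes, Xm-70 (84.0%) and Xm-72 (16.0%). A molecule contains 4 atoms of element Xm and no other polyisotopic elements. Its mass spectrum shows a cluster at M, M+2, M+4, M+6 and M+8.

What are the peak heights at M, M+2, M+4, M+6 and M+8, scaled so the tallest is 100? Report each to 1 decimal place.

The 4 Xm atoms are independent, so intensities follow the terms of (0.840 + 0.160)^4.
P(M) = 0.840^4 = 0.497871
P(M+2) = 4 × 0.840^3 × 0.160^1 = 0.379331
P(M+4) = 6 × 0.840^2 × 0.160^2 = 0.108380
P(M+6) = 4 × 0.840^1 × 0.160^3 = 0.013763
P(M+8) = 0.160^4 = 0.000655
The M peak is largest (0.497871); scaling to 100 gives 100.0 : 76.2 : 21.8 : 2.8 : 0.1.

100.0 : 76.2 : 21.8 : 2.8 : 0.1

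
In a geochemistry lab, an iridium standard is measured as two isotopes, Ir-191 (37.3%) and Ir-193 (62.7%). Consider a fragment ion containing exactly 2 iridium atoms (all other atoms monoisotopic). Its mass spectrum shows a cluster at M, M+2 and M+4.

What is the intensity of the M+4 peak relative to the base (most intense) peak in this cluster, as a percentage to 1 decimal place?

84.0%

(0.373 + 0.627)^2 gives M 0.1391, M+2 0.4677, M+4 0.3931; the largest is M+2.
P(M+2) = C(2,1) × 0.373^1 × 0.627^1 = 2 × 0.3730 × 0.6270 = 0.467742 (base)
P(M+4) = C(2,2) × 0.373^0 × 0.627^2 = 1 × 1.0000 × 0.393129 = 0.393129
Relative intensity = 0.393129 / 0.467742 × 100 = 84.0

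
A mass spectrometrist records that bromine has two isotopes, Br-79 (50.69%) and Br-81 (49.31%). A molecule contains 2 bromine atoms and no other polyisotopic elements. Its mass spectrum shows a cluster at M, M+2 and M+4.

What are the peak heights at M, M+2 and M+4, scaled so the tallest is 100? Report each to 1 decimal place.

The 2 Br atoms are independent, so intensities follow the terms of (0.5069 + 0.4931)^2.
P(M) = 0.5069^2 = 0.256948
P(M+2) = 2 × 0.5069^1 × 0.4931^1 = 0.499905
P(M+4) = 0.4931^2 = 0.243148
The M+2 peak is largest (0.499905); scaling to 100 gives 51.4 : 100.0 : 48.6.

51.4 : 100.0 : 48.6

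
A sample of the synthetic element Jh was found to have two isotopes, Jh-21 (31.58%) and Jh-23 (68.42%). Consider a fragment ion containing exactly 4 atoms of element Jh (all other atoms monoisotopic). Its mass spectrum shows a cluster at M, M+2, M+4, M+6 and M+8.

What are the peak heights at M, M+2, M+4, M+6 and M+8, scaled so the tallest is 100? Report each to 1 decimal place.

2.5 : 21.3 : 69.2 : 100.0 : 54.2

Expanding (0.3158 + 0.6842)^4:
P(M) = 0.3158^4 = 0.009946
P(M+2) = 4 × 0.3158^3 × 0.6842^1 = 0.086194
P(M+4) = 6 × 0.3158^2 × 0.6842^2 = 0.280118
P(M+6) = 4 × 0.3158^1 × 0.6842^3 = 0.404596
P(M+8) = 0.6842^4 = 0.219145
The M+6 peak is largest (0.404596); scaling to 100 gives 2.5 : 21.3 : 69.2 : 100.0 : 54.2.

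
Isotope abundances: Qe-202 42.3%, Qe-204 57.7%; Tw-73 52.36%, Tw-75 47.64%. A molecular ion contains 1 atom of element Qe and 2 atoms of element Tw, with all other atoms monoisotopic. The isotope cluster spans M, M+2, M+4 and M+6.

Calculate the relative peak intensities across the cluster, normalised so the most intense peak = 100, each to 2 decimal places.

30.21 : 96.19 : 100.00 : 34.12

Element Qe pattern (n=1): 0.4230 : 0.5770
Element Tw pattern (n=2): 0.27415696 : 0.49888608 : 0.22695696
Convolve the two distributions (both contribute in 2-u steps):
  M: 0.4230×0.27415696 = 0.115968
  M+2: 0.4230×0.49888608 + 0.5770×0.27415696 = 0.369217
  M+4: 0.4230×0.22695696 + 0.5770×0.49888608 = 0.383860
  M+6: 0.5770×0.22695696 = 0.130954
Scale to base peak (0.383860) = 100: 30.21 : 96.19 : 100.00 : 34.12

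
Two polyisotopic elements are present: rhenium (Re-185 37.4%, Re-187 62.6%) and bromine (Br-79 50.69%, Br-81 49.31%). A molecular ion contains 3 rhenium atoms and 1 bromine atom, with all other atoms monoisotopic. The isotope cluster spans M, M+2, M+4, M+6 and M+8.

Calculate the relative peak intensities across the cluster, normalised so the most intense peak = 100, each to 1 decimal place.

Rhenium pattern (n=3): 0.05231362 : 0.26268713 : 0.43968487 : 0.24531438
Bromine pattern (n=1): 0.5069 : 0.4931
Convolve the two distributions (both contribute in 2-u steps):
  M: 0.05231362×0.5069 = 0.026518
  M+2: 0.05231362×0.4931 + 0.26268713×0.5069 = 0.158952
  M+4: 0.26268713×0.4931 + 0.43968487×0.5069 = 0.352407
  M+6: 0.43968487×0.4931 + 0.24531438×0.5069 = 0.341158
  M+8: 0.24531438×0.4931 = 0.120965
Scale to base peak (0.352407) = 100: 7.5 : 45.1 : 100.0 : 96.8 : 34.3

7.5 : 45.1 : 100.0 : 96.8 : 34.3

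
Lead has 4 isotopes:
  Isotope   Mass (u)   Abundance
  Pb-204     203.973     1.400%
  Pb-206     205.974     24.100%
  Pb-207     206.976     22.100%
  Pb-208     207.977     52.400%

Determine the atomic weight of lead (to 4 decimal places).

Average mass = Σ (abundance × isotope mass) = 0.01400 × 203.973 + 0.24100 × 205.974 + 0.22100 × 206.976 + 0.52400 × 207.977
= 2.85562 + 49.63973 + 45.74170 + 108.97995 = 207.21700 u

207.2170 u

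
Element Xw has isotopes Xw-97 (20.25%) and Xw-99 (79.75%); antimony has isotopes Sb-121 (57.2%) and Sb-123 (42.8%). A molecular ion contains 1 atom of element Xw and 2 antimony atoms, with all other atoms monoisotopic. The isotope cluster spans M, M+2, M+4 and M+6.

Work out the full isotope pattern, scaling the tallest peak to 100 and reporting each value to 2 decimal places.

Element Xw pattern (n=1): 0.2025 : 0.7975
Antimony pattern (n=2): 0.327184 : 0.489632 : 0.183184
Convolve the two distributions (both contribute in 2-u steps):
  M: 0.2025×0.327184 = 0.066255
  M+2: 0.2025×0.489632 + 0.7975×0.327184 = 0.360080
  M+4: 0.2025×0.183184 + 0.7975×0.489632 = 0.427576
  M+6: 0.7975×0.183184 = 0.146089
Scale to base peak (0.427576) = 100: 15.50 : 84.21 : 100.00 : 34.17

15.50 : 84.21 : 100.00 : 34.17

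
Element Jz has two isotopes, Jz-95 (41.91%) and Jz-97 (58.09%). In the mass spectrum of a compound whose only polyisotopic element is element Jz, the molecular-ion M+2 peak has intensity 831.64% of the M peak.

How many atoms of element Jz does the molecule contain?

With n Jz atoms, P(M+2)/P(M) = C(n,1)·p^(n−1)q / p^n = n·q/p = n · 0.5809/0.4191.
n = 8.3164 × 0.4191/0.5809 = 6.00 ≈ 6

6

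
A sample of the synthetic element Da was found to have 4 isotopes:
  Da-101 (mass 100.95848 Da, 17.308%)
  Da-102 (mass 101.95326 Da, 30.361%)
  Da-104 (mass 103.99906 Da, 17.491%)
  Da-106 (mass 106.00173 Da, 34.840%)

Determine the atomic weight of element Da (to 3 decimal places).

Ar = Σ fᵢ·mᵢ = 0.17308 × 100.95848 + 0.30361 × 101.95326 + 0.17491 × 103.99906 + 0.34840 × 106.00173
= 17.473894 + 30.954029 + 18.190476 + 36.931003 = 103.549402 Da

103.549 Da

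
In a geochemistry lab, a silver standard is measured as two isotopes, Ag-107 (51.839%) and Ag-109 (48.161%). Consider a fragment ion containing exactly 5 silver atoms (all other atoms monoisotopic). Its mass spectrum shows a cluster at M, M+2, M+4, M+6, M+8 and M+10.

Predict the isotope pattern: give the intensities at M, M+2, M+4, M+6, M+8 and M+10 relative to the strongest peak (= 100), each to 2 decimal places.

11.59 : 53.82 : 100.00 : 92.90 : 43.16 : 8.02

Expanding (0.51839 + 0.48161)^5:
P(M) = 0.51839^5 = 0.037435
P(M+2) = 5 × 0.51839^4 × 0.48161^1 = 0.173897
P(M+4) = 10 × 0.51839^3 × 0.48161^2 = 0.323118
P(M+6) = 10 × 0.51839^2 × 0.48161^3 = 0.300192
P(M+8) = 5 × 0.51839^1 × 0.48161^4 = 0.139447
P(M+10) = 0.48161^5 = 0.025911
The M+4 peak is largest (0.323118); scaling to 100 gives 11.59 : 53.82 : 100.00 : 92.90 : 43.16 : 8.02.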